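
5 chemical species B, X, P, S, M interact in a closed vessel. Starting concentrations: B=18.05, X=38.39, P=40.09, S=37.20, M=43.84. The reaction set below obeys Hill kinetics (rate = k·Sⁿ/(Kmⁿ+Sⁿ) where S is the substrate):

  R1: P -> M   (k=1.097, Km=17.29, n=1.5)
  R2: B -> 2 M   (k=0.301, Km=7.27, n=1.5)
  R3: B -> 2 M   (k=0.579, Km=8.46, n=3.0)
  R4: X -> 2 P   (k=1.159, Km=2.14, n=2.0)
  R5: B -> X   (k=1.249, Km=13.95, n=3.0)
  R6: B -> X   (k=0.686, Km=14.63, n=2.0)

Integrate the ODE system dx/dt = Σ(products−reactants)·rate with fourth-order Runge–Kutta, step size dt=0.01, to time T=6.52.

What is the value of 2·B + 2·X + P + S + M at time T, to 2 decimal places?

Value at T = 234.01

Check how each reaction changes W = 2·B + 2·X + P + S + M (weight of products minus weight of reactants):
R1: P -> M: (1·1) − (1·1) = 1 − 1 = 0
R2: B -> 2 M: (1·2) − (2·1) = 2 − 2 = 0
R3: B -> 2 M: (1·2) − (2·1) = 2 − 2 = 0
R4: X -> 2 P: (1·2) − (2·1) = 2 − 2 = 0
R5: B -> X: (2·1) − (2·1) = 2 − 2 = 0
R6: B -> X: (2·1) − (2·1) = 2 − 2 = 0
Every reaction leaves W unchanged, so W is conserved and no simulation is needed: W(T) = W(0) = 2·18.05 + 2·38.39 + 40.09 + 37.20 + 43.84 = 234.01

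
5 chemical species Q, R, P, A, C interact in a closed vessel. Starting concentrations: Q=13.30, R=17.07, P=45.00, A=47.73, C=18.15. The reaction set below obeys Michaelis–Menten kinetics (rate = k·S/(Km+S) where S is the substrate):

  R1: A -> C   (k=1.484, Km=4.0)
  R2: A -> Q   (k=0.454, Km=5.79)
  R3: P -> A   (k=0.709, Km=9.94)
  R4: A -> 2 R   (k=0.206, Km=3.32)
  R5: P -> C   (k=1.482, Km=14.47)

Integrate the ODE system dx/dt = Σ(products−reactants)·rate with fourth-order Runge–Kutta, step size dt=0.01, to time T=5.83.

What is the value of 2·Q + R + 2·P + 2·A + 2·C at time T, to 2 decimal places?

Value at T = 265.43

Check how each reaction changes W = 2·Q + R + 2·P + 2·A + 2·C (weight of products minus weight of reactants):
R1: A -> C: (2·1) − (2·1) = 2 − 2 = 0
R2: A -> Q: (2·1) − (2·1) = 2 − 2 = 0
R3: P -> A: (2·1) − (2·1) = 2 − 2 = 0
R4: A -> 2 R: (1·2) − (2·1) = 2 − 2 = 0
R5: P -> C: (2·1) − (2·1) = 2 − 2 = 0
Every reaction leaves W unchanged, so W is conserved and no simulation is needed: W(T) = W(0) = 2·13.30 + 17.07 + 2·45.00 + 2·47.73 + 2·18.15 = 265.43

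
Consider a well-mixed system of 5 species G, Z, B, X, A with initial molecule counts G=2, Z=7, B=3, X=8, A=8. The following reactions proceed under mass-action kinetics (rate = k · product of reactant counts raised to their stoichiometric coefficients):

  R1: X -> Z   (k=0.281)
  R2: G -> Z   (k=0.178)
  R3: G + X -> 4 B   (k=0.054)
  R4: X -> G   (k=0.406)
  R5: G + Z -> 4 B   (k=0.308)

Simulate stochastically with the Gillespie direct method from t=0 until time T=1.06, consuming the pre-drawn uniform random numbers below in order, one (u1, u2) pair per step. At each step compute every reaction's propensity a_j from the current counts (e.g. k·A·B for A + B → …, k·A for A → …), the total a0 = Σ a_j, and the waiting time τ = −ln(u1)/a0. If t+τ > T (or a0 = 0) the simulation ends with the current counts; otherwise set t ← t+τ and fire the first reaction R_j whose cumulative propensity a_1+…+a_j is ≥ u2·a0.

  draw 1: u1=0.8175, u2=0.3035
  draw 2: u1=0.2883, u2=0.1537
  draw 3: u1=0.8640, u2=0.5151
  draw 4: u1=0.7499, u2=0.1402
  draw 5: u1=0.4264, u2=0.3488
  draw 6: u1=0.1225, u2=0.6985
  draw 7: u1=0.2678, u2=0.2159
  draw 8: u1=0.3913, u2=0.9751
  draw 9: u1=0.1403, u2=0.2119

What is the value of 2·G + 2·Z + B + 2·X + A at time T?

Check how each reaction changes W = 2·G + 2·Z + B + 2·X + A (weight of products minus weight of reactants):
R1: X -> Z: (2·1) − (2·1) = 2 − 2 = 0
R2: G -> Z: (2·1) − (2·1) = 2 − 2 = 0
R3: G + X -> 4 B: (1·4) − (2·1 + 2·1) = 4 − 4 = 0
R4: X -> G: (2·1) − (2·1) = 2 − 2 = 0
R5: G + Z -> 4 B: (1·4) − (2·1 + 2·1) = 4 − 4 = 0
Every reaction leaves W unchanged, so W is conserved and no simulation is needed: W(T) = W(0) = 2·2 + 2·7 + 3 + 2·8 + 8 = 45

Value at T = 45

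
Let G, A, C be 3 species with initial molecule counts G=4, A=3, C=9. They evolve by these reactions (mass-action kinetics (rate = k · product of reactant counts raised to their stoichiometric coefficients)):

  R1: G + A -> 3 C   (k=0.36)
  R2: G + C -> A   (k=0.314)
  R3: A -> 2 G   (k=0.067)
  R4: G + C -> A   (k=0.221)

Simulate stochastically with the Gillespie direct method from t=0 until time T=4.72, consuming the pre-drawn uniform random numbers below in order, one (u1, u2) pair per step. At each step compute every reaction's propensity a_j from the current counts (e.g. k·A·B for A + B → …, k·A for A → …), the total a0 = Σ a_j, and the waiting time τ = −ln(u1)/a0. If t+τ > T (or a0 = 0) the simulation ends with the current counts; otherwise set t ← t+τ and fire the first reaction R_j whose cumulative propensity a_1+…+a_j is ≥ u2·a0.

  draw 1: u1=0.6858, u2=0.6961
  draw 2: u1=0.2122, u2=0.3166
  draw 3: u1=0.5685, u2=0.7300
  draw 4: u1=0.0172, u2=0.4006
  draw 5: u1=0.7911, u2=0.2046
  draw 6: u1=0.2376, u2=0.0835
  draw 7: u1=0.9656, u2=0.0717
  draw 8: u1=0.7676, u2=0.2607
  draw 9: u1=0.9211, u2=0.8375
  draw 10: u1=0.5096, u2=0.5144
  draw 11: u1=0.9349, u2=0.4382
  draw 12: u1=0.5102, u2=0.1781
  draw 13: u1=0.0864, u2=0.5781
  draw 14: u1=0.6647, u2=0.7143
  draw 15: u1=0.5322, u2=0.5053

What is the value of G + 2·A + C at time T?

Value at T = 19

Check how each reaction changes W = G + 2·A + C (weight of products minus weight of reactants):
R1: G + A -> 3 C: (1·3) − (1·1 + 2·1) = 3 − 3 = 0
R2: G + C -> A: (2·1) − (1·1 + 1·1) = 2 − 2 = 0
R3: A -> 2 G: (1·2) − (2·1) = 2 − 2 = 0
R4: G + C -> A: (2·1) − (1·1 + 1·1) = 2 − 2 = 0
Every reaction leaves W unchanged, so W is conserved and no simulation is needed: W(T) = W(0) = 4 + 2·3 + 9 = 19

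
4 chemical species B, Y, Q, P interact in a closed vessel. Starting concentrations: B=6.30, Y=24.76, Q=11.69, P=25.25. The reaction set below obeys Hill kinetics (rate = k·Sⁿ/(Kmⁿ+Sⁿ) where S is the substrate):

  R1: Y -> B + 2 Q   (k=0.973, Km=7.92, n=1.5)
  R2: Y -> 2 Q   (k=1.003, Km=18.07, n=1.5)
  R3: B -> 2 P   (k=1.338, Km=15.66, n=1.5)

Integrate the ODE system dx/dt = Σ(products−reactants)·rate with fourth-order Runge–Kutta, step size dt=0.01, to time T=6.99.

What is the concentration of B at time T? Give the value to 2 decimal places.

RK4 with dt=0.01: 699 steps to T=6.99. Trajectory (selected grid times):
t=0.00: B=6.30 Y=24.76 Q=11.69 P=25.25
t=0.78: B=6.72 Y=23.65 Q=13.92 P=25.69
t=1.55: B=7.11 Y=22.56 Q=16.08 P=26.16
t=2.33: B=7.48 Y=21.49 Q=18.23 P=26.66
t=3.11: B=7.83 Y=20.44 Q=20.33 P=27.19
t=3.88: B=8.15 Y=19.43 Q=22.35 P=27.75
t=4.66: B=8.46 Y=18.43 Q=24.36 P=28.33
t=5.44: B=8.75 Y=17.45 Q=26.31 P=28.93
t=6.21: B=9.01 Y=16.51 Q=28.18 P=29.55
t=6.99: B=9.25 Y=15.59 Q=30.02 P=30.19
Read off B at T=6.99: 9.25

B at T = 9.25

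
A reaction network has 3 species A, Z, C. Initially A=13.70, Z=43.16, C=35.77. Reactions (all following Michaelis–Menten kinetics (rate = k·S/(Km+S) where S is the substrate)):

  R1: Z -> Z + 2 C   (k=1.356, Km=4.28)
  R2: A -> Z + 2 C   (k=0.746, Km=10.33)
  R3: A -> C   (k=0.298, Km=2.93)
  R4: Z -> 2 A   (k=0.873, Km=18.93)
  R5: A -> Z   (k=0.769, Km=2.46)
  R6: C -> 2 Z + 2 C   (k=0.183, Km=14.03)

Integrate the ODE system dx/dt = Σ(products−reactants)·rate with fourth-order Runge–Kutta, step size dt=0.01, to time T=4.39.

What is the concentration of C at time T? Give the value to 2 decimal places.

RK4 with dt=0.01: 439 steps to T=4.39. Trajectory (selected grid times):
t=0.00: A=13.70 Z=43.16 C=35.77
t=0.49: A=13.65 Z=43.52 C=37.58
t=0.98: A=13.60 Z=43.88 C=39.39
t=1.46: A=13.55 Z=44.23 C=41.17
t=1.95: A=13.50 Z=44.59 C=42.98
t=2.44: A=13.46 Z=44.95 C=44.80
t=2.93: A=13.42 Z=45.32 C=46.61
t=3.41: A=13.38 Z=45.67 C=48.39
t=3.90: A=13.34 Z=46.03 C=50.21
t=4.39: A=13.30 Z=46.39 C=52.03
Read off C at T=4.39: 52.03

C at T = 52.03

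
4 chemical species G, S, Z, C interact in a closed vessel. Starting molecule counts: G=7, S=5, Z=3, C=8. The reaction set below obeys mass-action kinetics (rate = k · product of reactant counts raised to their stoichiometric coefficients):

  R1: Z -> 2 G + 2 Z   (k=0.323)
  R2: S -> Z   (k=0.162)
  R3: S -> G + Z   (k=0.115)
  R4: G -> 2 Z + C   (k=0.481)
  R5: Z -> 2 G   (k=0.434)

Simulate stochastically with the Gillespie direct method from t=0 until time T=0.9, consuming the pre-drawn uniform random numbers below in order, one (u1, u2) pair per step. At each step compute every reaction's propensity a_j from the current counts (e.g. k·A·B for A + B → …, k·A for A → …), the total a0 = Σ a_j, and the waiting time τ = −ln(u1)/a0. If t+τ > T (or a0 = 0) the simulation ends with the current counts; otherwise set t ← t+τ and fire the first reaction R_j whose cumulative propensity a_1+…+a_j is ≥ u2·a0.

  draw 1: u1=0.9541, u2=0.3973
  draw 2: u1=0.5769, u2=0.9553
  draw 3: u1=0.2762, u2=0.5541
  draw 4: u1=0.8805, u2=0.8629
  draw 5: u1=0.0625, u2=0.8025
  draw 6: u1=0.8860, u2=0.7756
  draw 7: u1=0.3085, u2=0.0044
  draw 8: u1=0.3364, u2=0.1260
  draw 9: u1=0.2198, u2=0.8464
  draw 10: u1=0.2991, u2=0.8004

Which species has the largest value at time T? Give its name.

t=0.000: G=7 S=5 Z=3 C=8
Draw 1: a1=0.969, a2=0.810, a3=0.575, a4=3.367, a5=1.302, a0=7.023; τ=−ln(0.9541)/7.023=0.007 → t=0.007; u2·a0=0.3973·7.023=2.790; a1+…+a3=2.354 < 2.790 ≤ a1+…+a4=5.721 → R4 fires; G=6 S=5 Z=5 C=9
Draw 2: a1=1.615, a2=0.810, a3=0.575, a4=2.886, a5=2.170, a0=8.056; τ=−ln(0.5769)/8.056=0.068 → t=0.075; u2·a0=0.9553·8.056=7.696; a1+…+a4=5.886 < 7.696 ≤ a1+…+a5=8.056 → R5 fires; G=8 S=5 Z=4 C=9
Draw 3: a1=1.292, a2=0.810, a3=0.575, a4=3.848, a5=1.736, a0=8.261; τ=−ln(0.2762)/8.261=0.156 → t=0.231; u2·a0=0.5541·8.261=4.577; a1+…+a3=2.677 < 4.577 ≤ a1+…+a4=6.525 → R4 fires; G=7 S=5 Z=6 C=10
Draw 4: a1=1.938, a2=0.810, a3=0.575, a4=3.367, a5=2.604, a0=9.294; τ=−ln(0.8805)/9.294=0.014 → t=0.244; u2·a0=0.8629·9.294=8.020; a1+…+a4=6.690 < 8.020 ≤ a1+…+a5=9.294 → R5 fires; G=9 S=5 Z=5 C=10
Draw 5: a1=1.615, a2=0.810, a3=0.575, a4=4.329, a5=2.170, a0=9.499; τ=−ln(0.0625)/9.499=0.292 → t=0.536; u2·a0=0.8025·9.499=7.623; a1+…+a4=7.329 < 7.623 ≤ a1+…+a5=9.499 → R5 fires; G=11 S=5 Z=4 C=10
Draw 6: a1=1.292, a2=0.810, a3=0.575, a4=5.291, a5=1.736, a0=9.704; τ=−ln(0.8860)/9.704=0.012 → t=0.549; u2·a0=0.7756·9.704=7.526; a1+…+a3=2.677 < 7.526 ≤ a1+…+a4=7.968 → R4 fires; G=10 S=5 Z=6 C=11
Draw 7: a1=1.938, a2=0.810, a3=0.575, a4=4.810, a5=2.604, a0=10.737; τ=−ln(0.3085)/10.737=0.110 → t=0.658; u2·a0=0.0044·10.737=0.047 ≤ a1=1.938 → R1 fires; G=12 S=5 Z=7 C=11
Draw 8: a1=2.261, a2=0.810, a3=0.575, a4=5.772, a5=3.038, a0=12.456; τ=−ln(0.3364)/12.456=0.087 → t=0.746; u2·a0=0.1260·12.456=1.569 ≤ a1=2.261 → R1 fires; G=14 S=5 Z=8 C=11
Draw 9: a1=2.584, a2=0.810, a3=0.575, a4=6.734, a5=3.472, a0=14.175; τ=−ln(0.2198)/14.175=0.107 → t=0.853; u2·a0=0.8464·14.175=11.998; a1+…+a4=10.703 < 11.998 ≤ a1+…+a5=14.175 → R5 fires; G=16 S=5 Z=7 C=11
Draw 10: a1=2.261, a2=0.810, a3=0.575, a4=7.696, a5=3.038, a0=14.380; τ=−ln(0.2991)/14.380=0.084 → t=0.937 > T=0.9: stop.
At T=0.9: G=16 S=5 Z=7 C=11; the largest is G.

Dominant species at T: G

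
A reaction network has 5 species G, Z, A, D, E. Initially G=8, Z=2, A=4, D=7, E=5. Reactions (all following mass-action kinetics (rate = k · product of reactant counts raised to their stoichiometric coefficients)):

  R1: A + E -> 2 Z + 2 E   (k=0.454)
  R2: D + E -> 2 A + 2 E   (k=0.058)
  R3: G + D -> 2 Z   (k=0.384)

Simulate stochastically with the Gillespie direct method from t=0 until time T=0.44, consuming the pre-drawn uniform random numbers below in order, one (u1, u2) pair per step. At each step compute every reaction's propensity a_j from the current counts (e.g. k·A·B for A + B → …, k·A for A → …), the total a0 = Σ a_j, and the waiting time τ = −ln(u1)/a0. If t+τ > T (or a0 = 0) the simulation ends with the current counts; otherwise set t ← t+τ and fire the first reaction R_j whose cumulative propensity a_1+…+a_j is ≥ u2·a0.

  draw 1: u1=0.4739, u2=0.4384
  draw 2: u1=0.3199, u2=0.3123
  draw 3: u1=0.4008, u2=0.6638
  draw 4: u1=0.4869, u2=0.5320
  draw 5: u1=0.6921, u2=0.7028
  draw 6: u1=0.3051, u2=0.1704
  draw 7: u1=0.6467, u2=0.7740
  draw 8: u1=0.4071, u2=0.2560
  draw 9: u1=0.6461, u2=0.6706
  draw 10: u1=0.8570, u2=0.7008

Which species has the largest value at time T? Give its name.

t=0.000: G=8 Z=2 A=4 D=7 E=5
Draw 1: a1=9.080, a2=2.030, a3=21.504, a0=32.614; τ=−ln(0.4739)/32.614=0.023 → t=0.023; u2·a0=0.4384·32.614=14.298; a1+a2=11.110 < 14.298 ≤ a1+…+a3=32.614 → R3 fires; G=7 Z=4 A=4 D=6 E=5
Draw 2: a1=9.080, a2=1.740, a3=16.128, a0=26.948; τ=−ln(0.3199)/26.948=0.042 → t=0.065; u2·a0=0.3123·26.948=8.416 ≤ a1=9.080 → R1 fires; G=7 Z=6 A=3 D=6 E=6
Draw 3: a1=8.172, a2=2.088, a3=16.128, a0=26.388; τ=−ln(0.4008)/26.388=0.035 → t=0.100; u2·a0=0.6638·26.388=17.516; a1+a2=10.260 < 17.516 ≤ a1+…+a3=26.388 → R3 fires; G=6 Z=8 A=3 D=5 E=6
Draw 4: a1=8.172, a2=1.740, a3=11.520, a0=21.432; τ=−ln(0.4869)/21.432=0.034 → t=0.133; u2·a0=0.5320·21.432=11.402; a1+a2=9.912 < 11.402 ≤ a1+…+a3=21.432 → R3 fires; G=5 Z=10 A=3 D=4 E=6
Draw 5: a1=8.172, a2=1.392, a3=7.680, a0=17.244; τ=−ln(0.6921)/17.244=0.021 → t=0.155; u2·a0=0.7028·17.244=12.119; a1+a2=9.564 < 12.119 ≤ a1+…+a3=17.244 → R3 fires; G=4 Z=12 A=3 D=3 E=6
Draw 6: a1=8.172, a2=1.044, a3=4.608, a0=13.824; τ=−ln(0.3051)/13.824=0.086 → t=0.241; u2·a0=0.1704·13.824=2.356 ≤ a1=8.172 → R1 fires; G=4 Z=14 A=2 D=3 E=7
Draw 7: a1=6.356, a2=1.218, a3=4.608, a0=12.182; τ=−ln(0.6467)/12.182=0.036 → t=0.276; u2·a0=0.7740·12.182=9.429; a1+a2=7.574 < 9.429 ≤ a1+…+a3=12.182 → R3 fires; G=3 Z=16 A=2 D=2 E=7
Draw 8: a1=6.356, a2=0.812, a3=2.304, a0=9.472; τ=−ln(0.4071)/9.472=0.095 → t=0.371; u2·a0=0.2560·9.472=2.425 ≤ a1=6.356 → R1 fires; G=3 Z=18 A=1 D=2 E=8
Draw 9: a1=3.632, a2=0.928, a3=2.304, a0=6.864; τ=−ln(0.6461)/6.864=0.064 → t=0.435; u2·a0=0.6706·6.864=4.603; a1+a2=4.560 < 4.603 ≤ a1+…+a3=6.864 → R3 fires; G=2 Z=20 A=1 D=1 E=8
Draw 10: a1=3.632, a2=0.464, a3=0.768, a0=4.864; τ=−ln(0.8570)/4.864=0.032 → t=0.467 > T=0.44: stop.
At T=0.44: G=2 Z=20 A=1 D=1 E=8; the largest is Z.

Dominant species at T: Z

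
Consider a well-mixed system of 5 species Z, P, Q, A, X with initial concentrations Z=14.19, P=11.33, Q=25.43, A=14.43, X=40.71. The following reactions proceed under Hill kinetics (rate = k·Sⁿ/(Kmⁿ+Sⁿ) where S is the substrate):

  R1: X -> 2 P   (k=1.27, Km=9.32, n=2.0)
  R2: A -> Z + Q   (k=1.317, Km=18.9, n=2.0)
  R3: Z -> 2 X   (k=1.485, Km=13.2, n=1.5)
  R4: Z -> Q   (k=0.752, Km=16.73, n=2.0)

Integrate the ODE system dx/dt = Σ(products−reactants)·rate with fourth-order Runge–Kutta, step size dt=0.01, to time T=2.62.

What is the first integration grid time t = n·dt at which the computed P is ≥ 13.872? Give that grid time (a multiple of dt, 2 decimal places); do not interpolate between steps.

RK4 with dt=0.01: 262 steps to T=2.62. Trajectory (selected grid times):
t=0.00: Z=14.19 P=11.33 Q=25.43 A=14.43 X=40.71
t=0.29: Z=14.01 P=12.03 Q=25.66 A=14.29 X=40.81
t=0.58: Z=13.84 P=12.73 Q=25.89 A=14.15 X=40.91
t=0.87: Z=13.66 P=13.43 Q=26.11 A=14.02 X=41.00
t=1.05: Z=13.56 P=13.87 Q=26.25 A=13.93 X=41.06
t=1.06: Z=13.55 P=13.89 Q=26.26 A=13.93 X=41.06
t=1.16: Z=13.49 P=14.13 Q=26.33 A=13.88 X=41.09
t=1.46: Z=13.32 P=14.86 Q=26.56 A=13.74 X=41.18
t=1.75: Z=13.15 P=15.56 Q=26.77 A=13.61 X=41.26
t=2.04: Z=12.98 P=16.26 Q=26.99 A=13.48 X=41.34
t=2.33: Z=12.82 P=16.96 Q=27.20 A=13.35 X=41.41
t=2.62: Z=12.65 P=17.66 Q=27.40 A=13.23 X=41.48
P(1.05)=13.865 < 13.872 but P(1.06)=13.889 ≥ 13.872, so the first grid time is t=1.06.

Threshold first reached at t = 1.06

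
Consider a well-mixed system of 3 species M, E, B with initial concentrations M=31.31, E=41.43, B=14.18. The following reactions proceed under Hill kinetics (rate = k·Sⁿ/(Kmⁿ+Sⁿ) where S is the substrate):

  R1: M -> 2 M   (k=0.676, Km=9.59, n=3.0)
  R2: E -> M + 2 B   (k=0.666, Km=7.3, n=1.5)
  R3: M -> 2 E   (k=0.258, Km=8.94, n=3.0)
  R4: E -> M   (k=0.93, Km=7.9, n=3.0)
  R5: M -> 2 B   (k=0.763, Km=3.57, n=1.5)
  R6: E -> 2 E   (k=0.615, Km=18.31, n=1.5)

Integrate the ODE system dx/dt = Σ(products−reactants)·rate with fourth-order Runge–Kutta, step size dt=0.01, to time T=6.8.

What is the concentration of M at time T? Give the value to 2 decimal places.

M at T = 39.53

RK4 with dt=0.01: 680 steps to T=6.8. Trajectory (selected grid times):
t=0.00: M=31.31 E=41.43 B=14.18
t=0.76: M=32.23 E=41.00 B=16.24
t=1.51: M=33.14 E=40.58 B=18.27
t=2.27: M=34.06 E=40.15 B=20.33
t=3.02: M=34.97 E=39.73 B=22.37
t=3.78: M=35.89 E=39.30 B=24.43
t=4.53: M=36.80 E=38.87 B=26.46
t=5.29: M=37.71 E=38.45 B=28.53
t=6.04: M=38.62 E=38.02 B=30.56
t=6.80: M=39.53 E=37.59 B=32.62
Read off M at T=6.8: 39.53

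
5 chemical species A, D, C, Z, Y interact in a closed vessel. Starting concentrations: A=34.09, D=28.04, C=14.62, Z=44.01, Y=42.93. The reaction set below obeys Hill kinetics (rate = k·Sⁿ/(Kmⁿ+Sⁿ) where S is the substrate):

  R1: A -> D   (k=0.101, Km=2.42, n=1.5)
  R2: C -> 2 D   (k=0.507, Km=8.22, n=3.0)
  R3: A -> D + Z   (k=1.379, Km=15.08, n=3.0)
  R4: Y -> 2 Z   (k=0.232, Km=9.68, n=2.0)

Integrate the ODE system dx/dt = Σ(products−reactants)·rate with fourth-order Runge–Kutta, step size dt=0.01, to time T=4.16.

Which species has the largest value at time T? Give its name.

Dominant species at T: Z

RK4 with dt=0.01: 416 steps to T=4.16. Trajectory (selected grid times):
t=0.00: A=34.09 D=28.04 C=14.62 Z=44.01 Y=42.93
t=0.46: A=33.46 D=29.06 C=14.42 Z=44.80 Y=42.83
t=0.92: A=32.84 D=30.08 C=14.23 Z=45.58 Y=42.73
t=1.39: A=32.20 D=31.11 C=14.03 Z=46.38 Y=42.62
t=1.85: A=31.58 D=32.12 C=13.83 Z=47.15 Y=42.52
t=2.31: A=30.97 D=33.12 C=13.64 Z=47.93 Y=42.42
t=2.77: A=30.35 D=34.11 C=13.45 Z=48.69 Y=42.32
t=3.24: A=29.73 D=35.12 C=13.26 Z=49.48 Y=42.22
t=3.70: A=29.13 D=36.10 C=13.07 Z=50.24 Y=42.11
t=4.16: A=28.53 D=37.07 C=12.88 Z=51.00 Y=42.01
At T=4.16: A=28.53 D=37.07 C=12.88 Z=51.00 Y=42.01; the largest is Z.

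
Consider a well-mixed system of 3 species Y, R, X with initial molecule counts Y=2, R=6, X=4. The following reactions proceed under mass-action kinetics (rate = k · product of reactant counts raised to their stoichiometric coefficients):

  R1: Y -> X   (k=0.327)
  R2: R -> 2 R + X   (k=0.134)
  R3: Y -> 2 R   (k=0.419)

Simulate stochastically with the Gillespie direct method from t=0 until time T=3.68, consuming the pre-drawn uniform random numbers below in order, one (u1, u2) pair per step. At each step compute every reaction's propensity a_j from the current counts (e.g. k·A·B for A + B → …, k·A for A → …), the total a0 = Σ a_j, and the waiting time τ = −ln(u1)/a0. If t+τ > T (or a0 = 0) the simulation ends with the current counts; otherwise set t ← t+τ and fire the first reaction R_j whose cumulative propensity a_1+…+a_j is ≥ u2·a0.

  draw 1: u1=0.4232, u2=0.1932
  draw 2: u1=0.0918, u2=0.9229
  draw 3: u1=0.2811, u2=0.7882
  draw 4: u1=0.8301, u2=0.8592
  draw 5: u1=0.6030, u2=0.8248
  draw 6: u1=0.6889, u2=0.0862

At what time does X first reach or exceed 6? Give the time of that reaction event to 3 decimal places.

Threshold first reached at t = 3.099

t=0.000: Y=2 R=6 X=4
Draw 1: a1=0.654, a2=0.804, a3=0.838, a0=2.296; τ=−ln(0.4232)/2.296=0.375 → t=0.375; u2·a0=0.1932·2.296=0.444 ≤ a1=0.654 → R1 fires; Y=1 R=6 X=5
Draw 2: a1=0.327, a2=0.804, a3=0.419, a0=1.550; τ=−ln(0.0918)/1.550=1.541 → t=1.915; u2·a0=0.9229·1.550=1.430; a1+a2=1.131 < 1.430 ≤ a1+…+a3=1.550 → R3 fires; Y=0 R=8 X=5
Draw 3: a1=0.000, a2=1.072, a3=0.000, a0=1.072; τ=−ln(0.2811)/1.072=1.184 → t=3.099; u2·a0=0.7882·1.072=0.845; a1=0.000 < 0.845 ≤ a1+a2=1.072 → R2 fires; Y=0 R=9 X=6
Draw 4: a1=0.000, a2=1.206, a3=0.000, a0=1.206; τ=−ln(0.8301)/1.206=0.154 → t=3.253; u2·a0=0.8592·1.206=1.036; a1=0.000 < 1.036 ≤ a1+a2=1.206 → R2 fires; Y=0 R=10 X=7
Draw 5: a1=0.000, a2=1.340, a3=0.000, a0=1.340; τ=−ln(0.6030)/1.340=0.377 → t=3.631; u2·a0=0.8248·1.340=1.105; a1=0.000 < 1.105 ≤ a1+a2=1.340 → R2 fires; Y=0 R=11 X=8
Draw 6: a1=0.000, a2=1.474, a3=0.000, a0=1.474; τ=−ln(0.6889)/1.474=0.253 → t=3.884 > T=3.68: stop.
X first becomes ≥ 6 when it reaches 6 at the event at t=3.099.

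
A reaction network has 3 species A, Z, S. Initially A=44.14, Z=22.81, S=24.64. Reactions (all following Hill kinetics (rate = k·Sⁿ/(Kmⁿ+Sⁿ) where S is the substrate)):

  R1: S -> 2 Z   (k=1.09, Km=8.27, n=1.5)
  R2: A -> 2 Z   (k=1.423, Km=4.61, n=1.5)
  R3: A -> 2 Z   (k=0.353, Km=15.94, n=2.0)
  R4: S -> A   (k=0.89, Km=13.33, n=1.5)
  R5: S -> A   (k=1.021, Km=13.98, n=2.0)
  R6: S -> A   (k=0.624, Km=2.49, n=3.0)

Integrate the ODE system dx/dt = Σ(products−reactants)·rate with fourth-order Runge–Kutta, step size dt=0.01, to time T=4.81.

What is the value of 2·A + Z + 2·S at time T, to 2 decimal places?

Check how each reaction changes W = 2·A + Z + 2·S (weight of products minus weight of reactants):
R1: S -> 2 Z: (1·2) − (2·1) = 2 − 2 = 0
R2: A -> 2 Z: (1·2) − (2·1) = 2 − 2 = 0
R3: A -> 2 Z: (1·2) − (2·1) = 2 − 2 = 0
R4: S -> A: (2·1) − (2·1) = 2 − 2 = 0
R5: S -> A: (2·1) − (2·1) = 2 − 2 = 0
R6: S -> A: (2·1) − (2·1) = 2 − 2 = 0
Every reaction leaves W unchanged, so W is conserved and no simulation is needed: W(T) = W(0) = 2·44.14 + 22.81 + 2·24.64 = 160.37

Value at T = 160.37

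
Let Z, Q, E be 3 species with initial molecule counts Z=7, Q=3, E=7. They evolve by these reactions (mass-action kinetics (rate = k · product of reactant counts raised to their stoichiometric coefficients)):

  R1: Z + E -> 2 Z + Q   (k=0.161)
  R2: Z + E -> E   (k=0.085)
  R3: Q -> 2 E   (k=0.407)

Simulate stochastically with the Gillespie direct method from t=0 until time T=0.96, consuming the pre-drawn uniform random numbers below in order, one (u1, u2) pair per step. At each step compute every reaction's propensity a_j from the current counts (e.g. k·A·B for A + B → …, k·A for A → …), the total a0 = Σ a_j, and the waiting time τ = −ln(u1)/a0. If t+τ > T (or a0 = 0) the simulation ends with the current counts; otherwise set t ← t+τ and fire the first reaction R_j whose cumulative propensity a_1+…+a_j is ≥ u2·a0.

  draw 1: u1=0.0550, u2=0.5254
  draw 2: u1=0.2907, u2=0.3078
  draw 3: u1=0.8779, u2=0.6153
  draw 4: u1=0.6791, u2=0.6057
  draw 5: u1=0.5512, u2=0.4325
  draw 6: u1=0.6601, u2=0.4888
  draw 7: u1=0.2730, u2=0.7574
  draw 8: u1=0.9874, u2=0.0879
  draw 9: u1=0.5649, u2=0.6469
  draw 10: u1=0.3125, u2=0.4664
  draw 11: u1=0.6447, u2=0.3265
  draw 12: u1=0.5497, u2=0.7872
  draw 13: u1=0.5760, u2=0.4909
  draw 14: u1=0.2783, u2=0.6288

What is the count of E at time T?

t=0.000: Z=7 Q=3 E=7
Draw 1: a1=7.889, a2=4.165, a3=1.221, a0=13.275; τ=−ln(0.0550)/13.275=0.218 → t=0.218; u2·a0=0.5254·13.275=6.975 ≤ a1=7.889 → R1 fires; Z=8 Q=4 E=6
Draw 2: a1=7.728, a2=4.080, a3=1.628, a0=13.436; τ=−ln(0.2907)/13.436=0.092 → t=0.310; u2·a0=0.3078·13.436=4.136 ≤ a1=7.728 → R1 fires; Z=9 Q=5 E=5
Draw 3: a1=7.245, a2=3.825, a3=2.035, a0=13.105; τ=−ln(0.8779)/13.105=0.010 → t=0.320; u2·a0=0.6153·13.105=8.064; a1=7.245 < 8.064 ≤ a1+a2=11.070 → R2 fires; Z=8 Q=5 E=5
Draw 4: a1=6.440, a2=3.400, a3=2.035, a0=11.875; τ=−ln(0.6791)/11.875=0.033 → t=0.353; u2·a0=0.6057·11.875=7.193; a1=6.440 < 7.193 ≤ a1+a2=9.840 → R2 fires; Z=7 Q=5 E=5
Draw 5: a1=5.635, a2=2.975, a3=2.035, a0=10.645; τ=−ln(0.5512)/10.645=0.056 → t=0.409; u2·a0=0.4325·10.645=4.604 ≤ a1=5.635 → R1 fires; Z=8 Q=6 E=4
Draw 6: a1=5.152, a2=2.720, a3=2.442, a0=10.314; τ=−ln(0.6601)/10.314=0.040 → t=0.449; u2·a0=0.4888·10.314=5.041 ≤ a1=5.152 → R1 fires; Z=9 Q=7 E=3
Draw 7: a1=4.347, a2=2.295, a3=2.849, a0=9.491; τ=−ln(0.2730)/9.491=0.137 → t=0.586; u2·a0=0.7574·9.491=7.188; a1+a2=6.642 < 7.188 ≤ a1+…+a3=9.491 → R3 fires; Z=9 Q=6 E=5
Draw 8: a1=7.245, a2=3.825, a3=2.442, a0=13.512; τ=−ln(0.9874)/13.512=0.001 → t=0.587; u2·a0=0.0879·13.512=1.188 ≤ a1=7.245 → R1 fires; Z=10 Q=7 E=4
Draw 9: a1=6.440, a2=3.400, a3=2.849, a0=12.689; τ=−ln(0.5649)/12.689=0.045 → t=0.632; u2·a0=0.6469·12.689=8.209; a1=6.440 < 8.209 ≤ a1+a2=9.840 → R2 fires; Z=9 Q=7 E=4
Draw 10: a1=5.796, a2=3.060, a3=2.849, a0=11.705; τ=−ln(0.3125)/11.705=0.099 → t=0.731; u2·a0=0.4664·11.705=5.459 ≤ a1=5.796 → R1 fires; Z=10 Q=8 E=3
Draw 11: a1=4.830, a2=2.550, a3=3.256, a0=10.636; τ=−ln(0.6447)/10.636=0.041 → t=0.773; u2·a0=0.3265·10.636=3.473 ≤ a1=4.830 → R1 fires; Z=11 Q=9 E=2
Draw 12: a1=3.542, a2=1.870, a3=3.663, a0=9.075; τ=−ln(0.5497)/9.075=0.066 → t=0.839; u2·a0=0.7872·9.075=7.144; a1+a2=5.412 < 7.144 ≤ a1+…+a3=9.075 → R3 fires; Z=11 Q=8 E=4
Draw 13: a1=7.084, a2=3.740, a3=3.256, a0=14.080; τ=−ln(0.5760)/14.080=0.039 → t=0.878; u2·a0=0.4909·14.080=6.912 ≤ a1=7.084 → R1 fires; Z=12 Q=9 E=3
Draw 14: a1=5.796, a2=3.060, a3=3.663, a0=12.519; τ=−ln(0.2783)/12.519=0.102 → t=0.980 > T=0.96: stop.
Read off E at T=0.96: 3

E at T = 3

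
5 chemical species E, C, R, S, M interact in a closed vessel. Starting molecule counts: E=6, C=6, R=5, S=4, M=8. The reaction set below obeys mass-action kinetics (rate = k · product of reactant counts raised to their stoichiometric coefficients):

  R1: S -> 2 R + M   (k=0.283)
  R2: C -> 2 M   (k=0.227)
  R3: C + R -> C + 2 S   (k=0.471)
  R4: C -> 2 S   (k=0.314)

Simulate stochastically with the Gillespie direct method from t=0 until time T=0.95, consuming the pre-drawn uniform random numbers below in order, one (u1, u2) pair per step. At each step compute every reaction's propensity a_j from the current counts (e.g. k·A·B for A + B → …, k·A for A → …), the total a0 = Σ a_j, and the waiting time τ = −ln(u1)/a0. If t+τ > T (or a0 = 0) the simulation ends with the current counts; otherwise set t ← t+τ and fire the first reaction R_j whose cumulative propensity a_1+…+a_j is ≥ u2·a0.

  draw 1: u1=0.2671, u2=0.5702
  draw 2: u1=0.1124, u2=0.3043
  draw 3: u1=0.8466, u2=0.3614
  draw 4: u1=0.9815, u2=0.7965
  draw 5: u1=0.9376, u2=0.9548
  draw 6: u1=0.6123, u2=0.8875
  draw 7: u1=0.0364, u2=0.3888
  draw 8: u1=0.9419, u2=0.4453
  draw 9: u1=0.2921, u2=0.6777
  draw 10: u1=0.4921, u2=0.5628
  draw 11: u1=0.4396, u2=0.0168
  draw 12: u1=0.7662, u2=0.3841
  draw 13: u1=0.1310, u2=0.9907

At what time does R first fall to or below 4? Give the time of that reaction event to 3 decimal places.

Threshold first reached at t = 0.071

t=0.000: E=6 C=6 R=5 S=4 M=8
Draw 1: a1=1.132, a2=1.362, a3=14.130, a4=1.884, a0=18.508; τ=−ln(0.2671)/18.508=0.071 → t=0.071; u2·a0=0.5702·18.508=10.553; a1+a2=2.494 < 10.553 ≤ a1+…+a3=16.624 → R3 fires; E=6 C=6 R=4 S=6 M=8
Draw 2: a1=1.698, a2=1.362, a3=11.304, a4=1.884, a0=16.248; τ=−ln(0.1124)/16.248=0.135 → t=0.206; u2·a0=0.3043·16.248=4.944; a1+a2=3.060 < 4.944 ≤ a1+…+a3=14.364 → R3 fires; E=6 C=6 R=3 S=8 M=8
Draw 3: a1=2.264, a2=1.362, a3=8.478, a4=1.884, a0=13.988; τ=−ln(0.8466)/13.988=0.012 → t=0.218; u2·a0=0.3614·13.988=5.055; a1+a2=3.626 < 5.055 ≤ a1+…+a3=12.104 → R3 fires; E=6 C=6 R=2 S=10 M=8
Draw 4: a1=2.830, a2=1.362, a3=5.652, a4=1.884, a0=11.728; τ=−ln(0.9815)/11.728=0.002 → t=0.219; u2·a0=0.7965·11.728=9.341; a1+a2=4.192 < 9.341 ≤ a1+…+a3=9.844 → R3 fires; E=6 C=6 R=1 S=12 M=8
Draw 5: a1=3.396, a2=1.362, a3=2.826, a4=1.884, a0=9.468; τ=−ln(0.9376)/9.468=0.007 → t=0.226; u2·a0=0.9548·9.468=9.040; a1+…+a3=7.584 < 9.040 ≤ a1+…+a4=9.468 → R4 fires; E=6 C=5 R=1 S=14 M=8
Draw 6: a1=3.962, a2=1.135, a3=2.355, a4=1.570, a0=9.022; τ=−ln(0.6123)/9.022=0.054 → t=0.281; u2·a0=0.8875·9.022=8.007; a1+…+a3=7.452 < 8.007 ≤ a1+…+a4=9.022 → R4 fires; E=6 C=4 R=1 S=16 M=8
Draw 7: a1=4.528, a2=0.908, a3=1.884, a4=1.256, a0=8.576; τ=−ln(0.0364)/8.576=0.386 → t=0.667; u2·a0=0.3888·8.576=3.334 ≤ a1=4.528 → R1 fires; E=6 C=4 R=3 S=15 M=9
Draw 8: a1=4.245, a2=0.908, a3=5.652, a4=1.256, a0=12.061; τ=−ln(0.9419)/12.061=0.005 → t=0.672; u2·a0=0.4453·12.061=5.371; a1+a2=5.153 < 5.371 ≤ a1+…+a3=10.805 → R3 fires; E=6 C=4 R=2 S=17 M=9
Draw 9: a1=4.811, a2=0.908, a3=3.768, a4=1.256, a0=10.743; τ=−ln(0.2921)/10.743=0.115 → t=0.786; u2·a0=0.6777·10.743=7.281; a1+a2=5.719 < 7.281 ≤ a1+…+a3=9.487 → R3 fires; E=6 C=4 R=1 S=19 M=9
Draw 10: a1=5.377, a2=0.908, a3=1.884, a4=1.256, a0=9.425; τ=−ln(0.4921)/9.425=0.075 → t=0.862; u2·a0=0.5628·9.425=5.304 ≤ a1=5.377 → R1 fires; E=6 C=4 R=3 S=18 M=10
Draw 11: a1=5.094, a2=0.908, a3=5.652, a4=1.256, a0=12.910; τ=−ln(0.4396)/12.910=0.064 → t=0.925; u2·a0=0.0168·12.910=0.217 ≤ a1=5.094 → R1 fires; E=6 C=4 R=5 S=17 M=11
Draw 12: a1=4.811, a2=0.908, a3=9.420, a4=1.256, a0=16.395; τ=−ln(0.7662)/16.395=0.016 → t=0.942; u2·a0=0.3841·16.395=6.297; a1+a2=5.719 < 6.297 ≤ a1+…+a3=15.139 → R3 fires; E=6 C=4 R=4 S=19 M=11
Draw 13: a1=5.377, a2=0.908, a3=7.536, a4=1.256, a0=15.077; τ=−ln(0.1310)/15.077=0.135 → t=1.076 > T=0.95: stop.
R first becomes ≤ 4 when it reaches 4 at the event at t=0.071.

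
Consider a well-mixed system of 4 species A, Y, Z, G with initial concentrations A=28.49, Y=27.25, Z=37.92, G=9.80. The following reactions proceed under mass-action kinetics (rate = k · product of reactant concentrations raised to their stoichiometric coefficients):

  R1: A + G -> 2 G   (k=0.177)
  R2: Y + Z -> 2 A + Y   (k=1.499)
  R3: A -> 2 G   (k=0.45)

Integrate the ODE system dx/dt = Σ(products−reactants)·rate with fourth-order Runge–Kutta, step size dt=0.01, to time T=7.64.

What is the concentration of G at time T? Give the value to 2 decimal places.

G at T = 119.53

RK4 with dt=0.01: 764 steps to T=7.64. Trajectory (selected grid times):
t=0.00: A=28.49 Y=27.25 Z=37.92 G=9.80
t=0.85: A=0.00 Y=27.25 Z=0.00 G=119.53
t=1.70: A=0.00 Y=27.25 Z=0.00 G=119.53
t=2.55: A=0.00 Y=27.25 Z=0.00 G=119.53
t=3.40: A=0.00 Y=27.25 Z=0.00 G=119.53
t=4.24: A=0.00 Y=27.25 Z=0.00 G=119.53
t=5.09: A=0.00 Y=27.25 Z=0.00 G=119.53
t=5.94: A=0.00 Y=27.25 Z=0.00 G=119.53
t=6.79: A=0.00 Y=27.25 Z=0.00 G=119.53
t=7.64: A=0.00 Y=27.25 Z=0.00 G=119.53
Read off G at T=7.64: 119.53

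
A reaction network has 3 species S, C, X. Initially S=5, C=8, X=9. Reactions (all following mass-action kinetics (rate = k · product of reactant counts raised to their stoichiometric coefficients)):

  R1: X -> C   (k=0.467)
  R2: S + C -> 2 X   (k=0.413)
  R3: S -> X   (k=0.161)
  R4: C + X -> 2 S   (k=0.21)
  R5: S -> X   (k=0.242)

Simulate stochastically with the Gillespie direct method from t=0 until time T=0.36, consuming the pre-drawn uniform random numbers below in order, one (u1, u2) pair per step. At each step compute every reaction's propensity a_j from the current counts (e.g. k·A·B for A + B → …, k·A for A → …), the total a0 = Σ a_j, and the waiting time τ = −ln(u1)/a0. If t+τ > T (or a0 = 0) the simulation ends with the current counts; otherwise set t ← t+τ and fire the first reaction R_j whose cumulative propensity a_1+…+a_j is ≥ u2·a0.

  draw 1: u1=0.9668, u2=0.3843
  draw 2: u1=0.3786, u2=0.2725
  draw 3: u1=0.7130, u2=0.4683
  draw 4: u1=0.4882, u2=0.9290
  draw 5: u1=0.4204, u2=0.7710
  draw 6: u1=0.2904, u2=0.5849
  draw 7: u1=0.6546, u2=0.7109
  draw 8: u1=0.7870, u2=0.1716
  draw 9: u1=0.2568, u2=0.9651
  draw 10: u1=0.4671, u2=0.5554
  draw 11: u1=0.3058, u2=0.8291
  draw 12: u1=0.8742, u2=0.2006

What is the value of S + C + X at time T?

Value at T = 22

Check how each reaction changes W = S + C + X (weight of products minus weight of reactants):
R1: X -> C: (1·1) − (1·1) = 1 − 1 = 0
R2: S + C -> 2 X: (1·2) − (1·1 + 1·1) = 2 − 2 = 0
R3: S -> X: (1·1) − (1·1) = 1 − 1 = 0
R4: C + X -> 2 S: (1·2) − (1·1 + 1·1) = 2 − 2 = 0
R5: S -> X: (1·1) − (1·1) = 1 − 1 = 0
Every reaction leaves W unchanged, so W is conserved and no simulation is needed: W(T) = W(0) = 5 + 8 + 9 = 22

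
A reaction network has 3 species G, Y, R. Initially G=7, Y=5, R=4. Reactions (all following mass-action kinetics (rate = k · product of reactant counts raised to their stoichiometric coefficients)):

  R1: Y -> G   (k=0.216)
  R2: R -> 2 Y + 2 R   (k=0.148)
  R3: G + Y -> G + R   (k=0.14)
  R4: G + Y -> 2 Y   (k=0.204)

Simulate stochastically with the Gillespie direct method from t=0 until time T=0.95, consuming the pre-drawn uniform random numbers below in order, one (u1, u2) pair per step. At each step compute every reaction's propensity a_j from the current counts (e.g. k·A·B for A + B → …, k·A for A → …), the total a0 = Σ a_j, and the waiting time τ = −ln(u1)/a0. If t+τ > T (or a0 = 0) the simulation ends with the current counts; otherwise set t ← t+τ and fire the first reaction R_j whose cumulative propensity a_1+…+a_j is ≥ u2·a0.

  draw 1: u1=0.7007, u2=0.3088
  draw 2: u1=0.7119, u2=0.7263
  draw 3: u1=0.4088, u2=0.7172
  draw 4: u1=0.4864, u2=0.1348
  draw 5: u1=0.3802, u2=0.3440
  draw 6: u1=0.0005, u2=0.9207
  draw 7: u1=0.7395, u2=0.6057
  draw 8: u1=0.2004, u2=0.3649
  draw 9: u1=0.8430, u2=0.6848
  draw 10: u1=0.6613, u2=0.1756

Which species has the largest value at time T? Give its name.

t=0.000: G=7 Y=5 R=4
Draw 1: a1=1.080, a2=0.592, a3=4.900, a4=7.140, a0=13.712; τ=−ln(0.7007)/13.712=0.026 → t=0.026; u2·a0=0.3088·13.712=4.234; a1+a2=1.672 < 4.234 ≤ a1+…+a3=6.572 → R3 fires; G=7 Y=4 R=5
Draw 2: a1=0.864, a2=0.740, a3=3.920, a4=5.712, a0=11.236; τ=−ln(0.7119)/11.236=0.030 → t=0.056; u2·a0=0.7263·11.236=8.161; a1+…+a3=5.524 < 8.161 ≤ a1+…+a4=11.236 → R4 fires; G=6 Y=5 R=5
Draw 3: a1=1.080, a2=0.740, a3=4.200, a4=6.120, a0=12.140; τ=−ln(0.4088)/12.140=0.074 → t=0.130; u2·a0=0.7172·12.140=8.707; a1+…+a3=6.020 < 8.707 ≤ a1+…+a4=12.140 → R4 fires; G=5 Y=6 R=5
Draw 4: a1=1.296, a2=0.740, a3=4.200, a4=6.120, a0=12.356; τ=−ln(0.4864)/12.356=0.058 → t=0.188; u2·a0=0.1348·12.356=1.666; a1=1.296 < 1.666 ≤ a1+a2=2.036 → R2 fires; G=5 Y=8 R=6
Draw 5: a1=1.728, a2=0.888, a3=5.600, a4=8.160, a0=16.376; τ=−ln(0.3802)/16.376=0.059 → t=0.247; u2·a0=0.3440·16.376=5.633; a1+a2=2.616 < 5.633 ≤ a1+…+a3=8.216 → R3 fires; G=5 Y=7 R=7
Draw 6: a1=1.512, a2=1.036, a3=4.900, a4=7.140, a0=14.588; τ=−ln(0.0005)/14.588=0.521 → t=0.768; u2·a0=0.9207·14.588=13.431; a1+…+a3=7.448 < 13.431 ≤ a1+…+a4=14.588 → R4 fires; G=4 Y=8 R=7
Draw 7: a1=1.728, a2=1.036, a3=4.480, a4=6.528, a0=13.772; τ=−ln(0.7395)/13.772=0.022 → t=0.790; u2·a0=0.6057·13.772=8.342; a1+…+a3=7.244 < 8.342 ≤ a1+…+a4=13.772 → R4 fires; G=3 Y=9 R=7
Draw 8: a1=1.944, a2=1.036, a3=3.780, a4=5.508, a0=12.268; τ=−ln(0.2004)/12.268=0.131 → t=0.921; u2·a0=0.3649·12.268=4.477; a1+a2=2.980 < 4.477 ≤ a1+…+a3=6.760 → R3 fires; G=3 Y=8 R=8
Draw 9: a1=1.728, a2=1.184, a3=3.360, a4=4.896, a0=11.168; τ=−ln(0.8430)/11.168=0.015 → t=0.937; u2·a0=0.6848·11.168=7.648; a1+…+a3=6.272 < 7.648 ≤ a1+…+a4=11.168 → R4 fires; G=2 Y=9 R=8
Draw 10: a1=1.944, a2=1.184, a3=2.520, a4=3.672, a0=9.320; τ=−ln(0.6613)/9.320=0.044 → t=0.981 > T=0.95: stop.
At T=0.95: G=2 Y=9 R=8; the largest is Y.

Dominant species at T: Y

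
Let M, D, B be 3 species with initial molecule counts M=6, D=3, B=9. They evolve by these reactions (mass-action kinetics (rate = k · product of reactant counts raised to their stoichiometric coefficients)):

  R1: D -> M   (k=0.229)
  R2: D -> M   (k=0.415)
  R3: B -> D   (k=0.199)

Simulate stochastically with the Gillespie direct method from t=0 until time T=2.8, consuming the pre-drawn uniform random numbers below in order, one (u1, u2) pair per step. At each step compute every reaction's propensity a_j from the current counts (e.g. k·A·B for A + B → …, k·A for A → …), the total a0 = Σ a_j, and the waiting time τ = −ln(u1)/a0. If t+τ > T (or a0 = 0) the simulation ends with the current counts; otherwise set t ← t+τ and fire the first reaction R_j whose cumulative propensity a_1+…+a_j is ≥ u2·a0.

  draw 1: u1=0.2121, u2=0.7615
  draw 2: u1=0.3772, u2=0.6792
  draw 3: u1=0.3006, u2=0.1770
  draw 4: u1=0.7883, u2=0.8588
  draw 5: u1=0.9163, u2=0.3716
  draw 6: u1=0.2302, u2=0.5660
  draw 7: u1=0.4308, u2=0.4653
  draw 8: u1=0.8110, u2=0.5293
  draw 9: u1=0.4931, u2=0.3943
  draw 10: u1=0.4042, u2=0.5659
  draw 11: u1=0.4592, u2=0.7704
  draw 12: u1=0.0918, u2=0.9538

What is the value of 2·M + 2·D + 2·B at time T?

Check how each reaction changes W = 2·M + 2·D + 2·B (weight of products minus weight of reactants):
R1: D -> M: (2·1) − (2·1) = 2 − 2 = 0
R2: D -> M: (2·1) − (2·1) = 2 − 2 = 0
R3: B -> D: (2·1) − (2·1) = 2 − 2 = 0
Every reaction leaves W unchanged, so W is conserved and no simulation is needed: W(T) = W(0) = 2·6 + 2·3 + 2·9 = 36

Value at T = 36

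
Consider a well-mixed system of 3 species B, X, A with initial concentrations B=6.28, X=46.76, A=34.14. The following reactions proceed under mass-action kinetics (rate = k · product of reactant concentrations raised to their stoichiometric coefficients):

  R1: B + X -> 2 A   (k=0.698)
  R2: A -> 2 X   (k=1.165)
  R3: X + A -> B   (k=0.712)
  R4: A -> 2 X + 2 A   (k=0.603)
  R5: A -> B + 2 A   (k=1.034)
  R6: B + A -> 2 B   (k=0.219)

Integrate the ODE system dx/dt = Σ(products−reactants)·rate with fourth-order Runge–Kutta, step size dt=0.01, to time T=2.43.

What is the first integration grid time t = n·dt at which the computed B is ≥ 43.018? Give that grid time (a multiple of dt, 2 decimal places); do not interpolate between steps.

Threshold first reached at t = 0.12

RK4 with dt=0.01: 243 steps to T=2.43. Trajectory (selected grid times):
t=0.00: B=6.28 X=46.76 A=34.14
t=0.11: B=40.76 X=2.78 A=26.24
t=0.12: B=43.10 X=2.45 A=25.06
t=0.27: B=70.59 X=0.68 A=9.13
t=0.54: B=84.08 X=0.06 A=0.78
t=0.81: B=85.23 X=0.00 A=0.06
t=1.08: B=85.32 X=0.00 A=0.00
t=1.35: B=85.32 X=0.00 A=0.00
t=1.62: B=85.32 X=0.00 A=0.00
t=1.89: B=85.32 X=0.00 A=0.00
t=2.16: B=85.32 X=0.00 A=0.00
t=2.43: B=85.32 X=0.00 A=0.00
B(0.11)=40.763 < 43.018 but B(0.12)=43.098 ≥ 43.018, so the first grid time is t=0.12.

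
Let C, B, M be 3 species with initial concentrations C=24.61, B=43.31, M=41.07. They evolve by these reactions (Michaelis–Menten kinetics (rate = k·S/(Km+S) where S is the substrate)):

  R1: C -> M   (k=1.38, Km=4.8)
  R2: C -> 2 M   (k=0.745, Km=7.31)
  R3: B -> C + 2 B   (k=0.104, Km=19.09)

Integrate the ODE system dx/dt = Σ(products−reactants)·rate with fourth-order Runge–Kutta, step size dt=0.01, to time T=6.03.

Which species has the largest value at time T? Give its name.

RK4 with dt=0.01: 603 steps to T=6.03. Trajectory (selected grid times):
t=0.00: C=24.61 B=43.31 M=41.07
t=0.67: C=23.50 B=43.36 M=42.61
t=1.34: C=22.41 B=43.41 M=44.13
t=2.01: C=21.33 B=43.46 M=45.63
t=2.68: C=20.25 B=43.50 M=47.12
t=3.35: C=19.19 B=43.55 M=48.60
t=4.02: C=18.15 B=43.60 M=50.05
t=4.69: C=17.12 B=43.65 M=51.48
t=5.36: C=16.10 B=43.70 M=52.89
t=6.03: C=15.10 B=43.75 M=54.28
At T=6.03: C=15.10 B=43.75 M=54.28; the largest is M.

Dominant species at T: M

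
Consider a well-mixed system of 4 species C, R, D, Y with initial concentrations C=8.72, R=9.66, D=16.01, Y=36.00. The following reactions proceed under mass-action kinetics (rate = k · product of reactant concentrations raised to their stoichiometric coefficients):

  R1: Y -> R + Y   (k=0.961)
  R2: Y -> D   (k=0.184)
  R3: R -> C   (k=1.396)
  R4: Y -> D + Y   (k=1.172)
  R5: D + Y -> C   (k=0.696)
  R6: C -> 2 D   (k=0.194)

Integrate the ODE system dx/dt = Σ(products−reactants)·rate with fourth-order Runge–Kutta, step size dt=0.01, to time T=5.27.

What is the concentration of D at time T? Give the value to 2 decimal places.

RK4 with dt=0.01: 527 steps to T=5.27. Trajectory (selected grid times):
t=0.00: C=8.72 R=9.66 D=16.01 Y=36.00
t=0.59: C=42.95 R=8.86 D=4.74 Y=4.96
t=1.17: C=47.66 R=4.51 D=12.01 Y=0.19
t=1.76: C=45.05 R=1.99 D=22.51 Y=0.00
t=2.34: C=41.29 R=0.89 D=32.24 Y=0.00
t=2.93: C=37.29 R=0.39 D=41.23 Y=0.00
t=3.51: C=33.53 R=0.17 D=49.19 Y=0.00
t=4.10: C=29.99 R=0.08 D=56.46 Y=0.00
t=4.68: C=26.84 R=0.03 D=62.85 Y=0.00
t=5.27: C=23.95 R=0.01 D=68.66 Y=0.00
Read off D at T=5.27: 68.66

D at T = 68.66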